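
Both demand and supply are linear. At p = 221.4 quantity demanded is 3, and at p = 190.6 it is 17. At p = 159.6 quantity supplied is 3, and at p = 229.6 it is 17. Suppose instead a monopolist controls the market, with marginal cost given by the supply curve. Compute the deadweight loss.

26.46

Demand slope = (190.6 − 221.4)/(17 − 3) = −2.2, so p = 228 − 2.2q.
Supply slope = (229.6 − 159.6)/(17 − 3) = 5, so p = 144.6 + 5q.
Competitive equilibrium: 228 − 2.2q = 144.6 + 5q → q* = 11.5833, p* = 202.5167.
Marginal revenue: MR = 228 − 4.4q. Set MR = MC: 228 − 4.4q = 144.6 + 5q → q_m = 8.8723.
Price p_m = 228 − 2.2·8.8723 = 208.4809; MC(q_m) = 144.6 + 5·8.8723 = 188.9615.
Competitive q* = 11.5833, so Δq = 2.711; wedge = 208.4809 − 188.9615 = 19.5194.
Welfare loss = ½ × 2.711 × 19.5194 = 26.46.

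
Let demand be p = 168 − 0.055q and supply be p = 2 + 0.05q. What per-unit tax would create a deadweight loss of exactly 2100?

21

Competitive equilibrium: 168 − 0.055q = 2 + 0.05q → q* = 1580.9524, p* = 81.0476.
A tax t gives Δq = t/0.105 and wedge t, so DWL = t²/0.21.
t²/0.21 = 2100 → t² = 441 → t = 21.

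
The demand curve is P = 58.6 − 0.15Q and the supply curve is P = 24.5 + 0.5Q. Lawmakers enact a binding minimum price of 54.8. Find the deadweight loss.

239.18

Competitive equilibrium: 58.6 − 0.15Q = 24.5 + 0.5Q → Q* = 52.4615, P* = 50.7308.
At the floor P = 54.8, quantity demanded = (58.6 − 54.8)/0.15 = 25.3333.
Sellers' marginal cost at Q' = 25.3333: 24.5 + 0.5·25.3333 = 37.1667.
ΔQ = 52.4615 − 25.3333 = 27.1282; wedge = 54.8 − 37.1667 = 17.6333.
The triangle = ½ × 27.1282 × 17.6333 = 239.18.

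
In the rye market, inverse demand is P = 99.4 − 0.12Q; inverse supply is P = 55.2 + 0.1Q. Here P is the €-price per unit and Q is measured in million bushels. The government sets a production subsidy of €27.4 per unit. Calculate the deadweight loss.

€1706.27 million

Competitive equilibrium: 99.4 − 0.12Q = 55.2 + 0.1Q → Q* = 200.9091, P* = 75.2909.
The subsidy lowers effective supply by 27.4: P = 27.8 + 0.1Q.
New quantity: 99.4 − 0.12Q = 27.8 + 0.1Q → Q' = 325.4545.
Overproduction ΔQ = 325.4545 − 200.9091 = 124.5454; wedge = subsidy = 27.4.
The triangle = ½ × 124.5454 × 27.4 = €1706.27 million.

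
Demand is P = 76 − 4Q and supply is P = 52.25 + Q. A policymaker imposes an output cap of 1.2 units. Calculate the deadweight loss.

31.51

Competitive equilibrium: 76 − 4Q = 52.25 + Q → Q* = 4.75, P* = 57.
At Q = 1.2: demand price = 76 − 4·1.2 = 71.2; supply price = 52.25 + 1·1.2 = 53.45.
ΔQ = 4.75 − 1.2 = 3.55; wedge = 71.2 − 53.45 = 17.75.
Welfare loss = ½ × 3.55 × 17.75 = 31.51.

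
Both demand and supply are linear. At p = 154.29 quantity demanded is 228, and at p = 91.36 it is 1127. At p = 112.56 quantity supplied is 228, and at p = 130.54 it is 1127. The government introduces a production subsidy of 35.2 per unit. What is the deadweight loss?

6883.56

Demand slope = (91.36 − 154.29)/(1127 − 228) = −0.07, so p = 170.25 − 0.07q.
Supply slope = (130.54 − 112.56)/(1127 − 228) = 0.02, so p = 108 + 0.02q.
Competitive equilibrium: 170.25 − 0.07q = 108 + 0.02q → q* = 691.6667, p* = 121.8333.
The subsidy lowers effective supply by 35.2: p = 72.8 + 0.02q.
New quantity: 170.25 − 0.07q = 72.8 + 0.02q → q' = 1082.7778.
Overproduction Δq = 1082.7778 − 691.6667 = 391.1111; wedge = subsidy = 35.2.
DWL = ½ × 391.1111 × 35.2 = 6883.56.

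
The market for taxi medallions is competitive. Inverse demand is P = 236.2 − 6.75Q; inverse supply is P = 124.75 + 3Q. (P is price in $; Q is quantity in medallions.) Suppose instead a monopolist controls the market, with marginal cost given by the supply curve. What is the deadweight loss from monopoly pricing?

Competitive equilibrium: 236.2 − 6.75Q = 124.75 + 3Q → Q* = 11.4308, P* = 159.0423.
Marginal revenue: MR = 236.2 − 13.5Q. Set MR = MC: 236.2 − 13.5Q = 124.75 + 3Q → Q_m = 6.7545.
Price P_m = 236.2 − 6.75·6.7545 = 190.6071; MC(Q_m) = 124.75 + 3·6.7545 = 145.0135.
Competitive Q* = 11.4308, so ΔQ = 4.6763; wedge = 190.6071 − 145.0135 = 45.5936.
DWL = ½ × 4.6763 × 45.5936 = $106.60.

$106.60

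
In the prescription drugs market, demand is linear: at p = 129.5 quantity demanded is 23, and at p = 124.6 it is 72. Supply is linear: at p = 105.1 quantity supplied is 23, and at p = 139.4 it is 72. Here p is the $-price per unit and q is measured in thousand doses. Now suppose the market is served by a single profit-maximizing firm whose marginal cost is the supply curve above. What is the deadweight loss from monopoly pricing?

Demand slope = (124.6 − 129.5)/(72 − 23) = −0.1, so p = 131.8 − 0.1q.
Supply slope = (139.4 − 105.1)/(72 − 23) = 0.7, so p = 89 + 0.7q.
Competitive equilibrium: 131.8 − 0.1q = 89 + 0.7q → q* = 53.5, p* = 126.45.
Marginal revenue: MR = 131.8 − 0.2q. Set MR = MC: 131.8 − 0.2q = 89 + 0.7q → q_m = 47.5556.
Price p_m = 131.8 − 0.1·47.5556 = 127.0444; MC(q_m) = 89 + 0.7·47.5556 = 122.2889.
Competitive q* = 53.5, so Δq = 5.9444; wedge = 127.0444 − 122.2889 = 4.7555.
The triangle = ½ × 5.9444 × 4.7555 = $14.13 thousand.

$14.13 thousand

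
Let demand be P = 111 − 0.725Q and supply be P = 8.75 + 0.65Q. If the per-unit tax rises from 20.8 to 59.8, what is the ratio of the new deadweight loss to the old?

Competitive equilibrium: 111 − 0.725Q = 8.75 + 0.65Q → Q* = 74.3636, P* = 57.0864.
For a per-unit tax t: ΔQ = t/1.375, so DWL = ½·t·(t/1.375) = t²/2.75.
At t = 20.8: DWL = 157.324. At t = 59.8: DWL = 1300.378.
Ratio = (59.8/20.8)² = 8.266.

8.266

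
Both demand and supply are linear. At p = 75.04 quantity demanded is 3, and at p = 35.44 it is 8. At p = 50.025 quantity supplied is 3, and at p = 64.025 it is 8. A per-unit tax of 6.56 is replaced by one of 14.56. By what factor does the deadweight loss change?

Demand slope = (35.44 − 75.04)/(8 − 3) = −7.92, so p = 98.8 − 7.92q.
Supply slope = (64.025 − 50.025)/(8 − 3) = 2.8, so p = 41.625 + 2.8q.
Competitive equilibrium: 98.8 − 7.92q = 41.625 + 2.8q → q* = 5.3335, p* = 56.5588.
For a per-unit tax t: Δq = t/10.72, so DWL = ½·t·(t/10.72) = t²/21.44.
At t = 6.56: DWL = 2.007. At t = 14.56: DWL = 9.888.
Ratio = (14.56/6.56)² = 4.926.

4.926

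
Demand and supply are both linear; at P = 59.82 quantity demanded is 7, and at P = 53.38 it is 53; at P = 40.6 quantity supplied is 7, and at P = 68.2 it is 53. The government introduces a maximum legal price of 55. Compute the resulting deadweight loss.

1.44

Demand slope = (53.38 − 59.82)/(53 − 7) = −0.14, so P = 60.8 − 0.14Q.
Supply slope = (68.2 − 40.6)/(53 − 7) = 0.6, so P = 36.4 + 0.6Q.
Competitive equilibrium: 60.8 − 0.14Q = 36.4 + 0.6Q → Q* = 32.973, P* = 56.1838.
At the ceiling P = 55, quantity supplied = (55 − 36.4)/0.6 = 31.
Willingness to pay at Q' = 31: 60.8 − 0.14·31 = 56.46.
ΔQ = 32.973 − 31 = 1.973; wedge = 56.46 − 55 = 1.46.
DWL = ½ × 1.973 × 1.46 = 1.44.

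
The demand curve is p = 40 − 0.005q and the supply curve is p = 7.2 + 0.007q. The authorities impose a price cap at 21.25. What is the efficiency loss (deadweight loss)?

Competitive equilibrium: 40 − 0.005q = 7.2 + 0.007q → q* = 2733.3333, p* = 26.3333.
At the ceiling p = 21.25, quantity supplied = (21.25 − 7.2)/0.007 = 2007.1429.
Willingness to pay at q' = 2007.1429: 40 − 0.005·2007.1429 = 29.9643.
Δq = 2733.3333 − 2007.1429 = 726.1904; wedge = 29.9643 − 21.25 = 8.7143.
DWL = ½ × 726.1904 × 8.7143 = 3164.12.

3164.12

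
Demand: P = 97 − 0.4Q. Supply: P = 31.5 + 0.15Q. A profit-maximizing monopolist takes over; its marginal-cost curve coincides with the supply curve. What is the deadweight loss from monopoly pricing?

Competitive equilibrium: 97 − 0.4Q = 31.5 + 0.15Q → Q* = 119.0909, P* = 49.3636.
Marginal revenue: MR = 97 − 0.8Q. Set MR = MC: 97 − 0.8Q = 31.5 + 0.15Q → Q_m = 68.9474.
Price P_m = 97 − 0.4·68.9474 = 69.421; MC(Q_m) = 31.5 + 0.15·68.9474 = 41.8421.
Competitive Q* = 119.0909, so ΔQ = 50.1435; wedge = 69.421 − 41.8421 = 27.5789.
Welfare loss = ½ × 50.1435 × 27.5789 = 691.45.

691.45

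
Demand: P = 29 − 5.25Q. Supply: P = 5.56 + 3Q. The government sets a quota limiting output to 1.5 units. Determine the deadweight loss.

7.42

Competitive equilibrium: 29 − 5.25Q = 5.56 + 3Q → Q* = 2.8412, P* = 14.0836.
At Q = 1.5: demand price = 29 − 5.25·1.5 = 21.125; supply price = 5.56 + 3·1.5 = 10.06.
ΔQ = 2.8412 − 1.5 = 1.3412; wedge = 21.125 − 10.06 = 11.065.
Deadweight loss = ½ × 1.3412 × 11.065 = 7.42.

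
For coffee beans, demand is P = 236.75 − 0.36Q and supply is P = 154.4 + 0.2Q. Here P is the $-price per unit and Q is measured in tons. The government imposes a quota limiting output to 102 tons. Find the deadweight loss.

Competitive equilibrium: 236.75 − 0.36Q = 154.4 + 0.2Q → Q* = 147.0536, P* = 183.8107.
At Q = 102: demand price = 236.75 − 0.36·102 = 200.03; supply price = 154.4 + 0.2·102 = 174.8.
ΔQ = 147.0536 − 102 = 45.0536; wedge = 200.03 − 174.8 = 25.23.
DWL = ½ × 45.0536 × 25.23 = $568.35.

$568.35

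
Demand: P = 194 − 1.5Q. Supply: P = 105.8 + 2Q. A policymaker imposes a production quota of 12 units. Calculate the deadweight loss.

304.92

Competitive equilibrium: 194 − 1.5Q = 105.8 + 2Q → Q* = 25.2, P* = 156.2.
At Q = 12: demand price = 194 − 1.5·12 = 176; supply price = 105.8 + 2·12 = 129.8.
ΔQ = 25.2 − 12 = 13.2; wedge = 176 − 129.8 = 46.2.
DWL = ½ × 13.2 × 46.2 = 304.92.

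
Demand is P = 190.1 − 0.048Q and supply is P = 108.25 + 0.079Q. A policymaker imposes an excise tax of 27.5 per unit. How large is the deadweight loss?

2977.36

Competitive equilibrium: 190.1 − 0.048Q = 108.25 + 0.079Q → Q* = 644.4882, P* = 159.1646.
With the tax, the buyer price exceeds the seller price by 27.5: (190.1 − 0.048Q) − (108.25 + 0.079Q) = 27.5 → Q' = 427.9528.
ΔQ = 644.4882 − 427.9528 = 216.5354; the wedge equals the tax, 27.5.
The triangle = ½ × 216.5354 × 27.5 = 2977.36.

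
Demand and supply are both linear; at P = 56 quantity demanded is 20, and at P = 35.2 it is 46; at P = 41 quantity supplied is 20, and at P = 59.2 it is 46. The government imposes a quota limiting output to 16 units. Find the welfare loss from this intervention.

147

Demand slope = (35.2 − 56)/(46 − 20) = −0.8, so P = 72 − 0.8Q.
Supply slope = (59.2 − 41)/(46 − 20) = 0.7, so P = 27 + 0.7Q.
Competitive equilibrium: 72 − 0.8Q = 27 + 0.7Q → Q* = 30, P* = 48.
At Q = 16: demand price = 72 − 0.8·16 = 59.2; supply price = 27 + 0.7·16 = 38.2.
ΔQ = 30 − 16 = 14; wedge = 59.2 − 38.2 = 21.
Deadweight loss = ½ × 14 × 21 = 147.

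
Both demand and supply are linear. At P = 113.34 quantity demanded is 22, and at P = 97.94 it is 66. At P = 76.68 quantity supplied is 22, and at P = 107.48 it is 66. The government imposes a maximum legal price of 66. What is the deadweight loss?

Demand slope = (97.94 − 113.34)/(66 − 22) = −0.35, so P = 121.04 − 0.35Q.
Supply slope = (107.48 − 76.68)/(66 − 22) = 0.7, so P = 61.28 + 0.7Q.
Competitive equilibrium: 121.04 − 0.35Q = 61.28 + 0.7Q → Q* = 56.91429, P* = 101.12.
At the ceiling P = 66, quantity supplied = (66 − 61.28)/0.7 = 6.74286.
Willingness to pay at Q' = 6.74286: 121.04 − 0.35·6.74286 = 118.68.
ΔQ = 56.91429 − 6.74286 = 50.17143; wedge = 118.68 − 66 = 52.68.
The triangle = ½ × 50.17143 × 52.68 = 1321.52.

1321.52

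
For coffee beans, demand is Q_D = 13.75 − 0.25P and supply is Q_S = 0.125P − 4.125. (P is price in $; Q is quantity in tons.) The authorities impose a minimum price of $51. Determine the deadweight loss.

$4.17

In inverse form: demand P = 55 − 4Q, supply P = 33 + 8Q.
Competitive equilibrium: 55 − 4Q = 33 + 8Q → Q* = 1.8333, P* = 47.6667.
At the floor P = 51, quantity demanded = (55 − 51)/4 = 1.
Sellers' marginal cost at Q' = 1: 33 + 8·1 = 41.
ΔQ = 1.8333 − 1 = 0.8333; wedge = 51 − 41 = 10.
The triangle = ½ × 0.8333 × 10 = $4.17.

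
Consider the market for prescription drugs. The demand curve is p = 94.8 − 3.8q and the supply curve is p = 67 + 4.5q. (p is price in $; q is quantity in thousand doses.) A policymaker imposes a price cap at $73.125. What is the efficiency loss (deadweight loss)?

Competitive equilibrium: 94.8 − 3.8q = 67 + 4.5q → q* = 3.3494, p* = 82.0723.
At the ceiling p = 73.125, quantity supplied = (73.125 − 67)/4.5 = 1.3611.
Willingness to pay at q' = 1.3611: 94.8 − 3.8·1.3611 = 89.6278.
Δq = 3.3494 − 1.3611 = 1.9883; wedge = 89.6278 − 73.125 = 16.5028.
The triangle = ½ × 1.9883 × 16.5028 = $16.41 thousand.

$16.41 thousand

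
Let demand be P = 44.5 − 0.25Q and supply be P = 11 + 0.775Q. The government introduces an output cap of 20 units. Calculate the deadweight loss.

Competitive equilibrium: 44.5 − 0.25Q = 11 + 0.775Q → Q* = 32.6829, P* = 36.3293.
At Q = 20: demand price = 44.5 − 0.25·20 = 39.5; supply price = 11 + 0.775·20 = 26.5.
ΔQ = 32.6829 − 20 = 12.6829; wedge = 39.5 − 26.5 = 13.
DWL = ½ × 12.6829 × 13 = 82.44.

82.44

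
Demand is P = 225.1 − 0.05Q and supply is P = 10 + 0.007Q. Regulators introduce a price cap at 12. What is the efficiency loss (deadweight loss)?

Competitive equilibrium: 225.1 − 0.05Q = 10 + 0.007Q → Q* = 3773.6842105, P* = 36.4157895.
At the ceiling P = 12, quantity supplied = (12 − 10)/0.007 = 285.7142857.
Willingness to pay at Q' = 285.7142857: 225.1 − 0.05·285.7142857 = 210.8142857.
ΔQ = 3773.6842105 − 285.7142857 = 3487.9699248; wedge = 210.8142857 − 12 = 198.8142857.
Welfare loss = ½ × 3487.9699248 × 198.8142857 = 346729.12.

346729.12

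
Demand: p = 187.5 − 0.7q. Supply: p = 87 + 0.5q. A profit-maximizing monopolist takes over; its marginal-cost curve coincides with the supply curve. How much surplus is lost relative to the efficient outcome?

Competitive equilibrium: 187.5 − 0.7q = 87 + 0.5q → q* = 83.75, p* = 128.875.
Marginal revenue: MR = 187.5 − 1.4q. Set MR = MC: 187.5 − 1.4q = 87 + 0.5q → q_m = 52.8947.
Price p_m = 187.5 − 0.7·52.8947 = 150.4737; MC(q_m) = 87 + 0.5·52.8947 = 113.4474.
Competitive q* = 83.75, so Δq = 30.8553; wedge = 150.4737 − 113.4474 = 37.0263.
Deadweight loss = ½ × 30.8553 × 37.0263 = 571.23.

571.23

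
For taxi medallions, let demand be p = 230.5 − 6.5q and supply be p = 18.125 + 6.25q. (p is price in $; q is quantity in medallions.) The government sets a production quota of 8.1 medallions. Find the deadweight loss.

$466.78

Competitive equilibrium: 230.5 − 6.5q = 18.125 + 6.25q → q* = 16.6569, p* = 122.2304.
At q = 8.1: demand price = 230.5 − 6.5·8.1 = 177.85; supply price = 18.125 + 6.25·8.1 = 68.75.
Δq = 16.6569 − 8.1 = 8.5569; wedge = 177.85 − 68.75 = 109.1.
The triangle = ½ × 8.5569 × 109.1 = $466.78.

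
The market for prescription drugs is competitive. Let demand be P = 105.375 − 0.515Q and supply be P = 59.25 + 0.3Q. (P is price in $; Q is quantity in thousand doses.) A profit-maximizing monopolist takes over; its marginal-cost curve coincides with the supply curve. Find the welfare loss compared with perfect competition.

$195.70 thousand

Competitive equilibrium: 105.375 − 0.515Q = 59.25 + 0.3Q → Q* = 56.5951, P* = 76.2285.
Marginal revenue: MR = 105.375 − 1.03Q. Set MR = MC: 105.375 − 1.03Q = 59.25 + 0.3Q → Q_m = 34.6805.
Price P_m = 105.375 − 0.515·34.6805 = 87.5145; MC(Q_m) = 59.25 + 0.3·34.6805 = 69.6542.
Competitive Q* = 56.5951, so ΔQ = 21.9146; wedge = 87.5145 − 69.6542 = 17.8603.
The triangle = ½ × 21.9146 × 17.8603 = $195.70 thousand.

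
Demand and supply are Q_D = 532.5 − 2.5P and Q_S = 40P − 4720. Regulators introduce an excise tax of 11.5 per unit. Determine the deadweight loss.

155.59

In inverse form: demand P = 213 − 0.4Q, supply P = 118 + 0.025Q.
Competitive equilibrium: 213 − 0.4Q = 118 + 0.025Q → Q* = 223.5294, P* = 123.5882.
With the tax, the buyer price exceeds the seller price by 11.5: (213 − 0.4Q) − (118 + 0.025Q) = 11.5 → Q' = 196.4706.
ΔQ = 223.5294 − 196.4706 = 27.0588; the wedge equals the tax, 11.5.
DWL = ½ × 27.0588 × 11.5 = 155.59.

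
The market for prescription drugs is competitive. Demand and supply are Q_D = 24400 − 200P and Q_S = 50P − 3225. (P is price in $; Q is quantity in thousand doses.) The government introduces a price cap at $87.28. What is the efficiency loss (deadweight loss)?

$16849.01 thousand

In inverse form: demand P = 122 − 0.005Q, supply P = 64.5 + 0.02Q.
Competitive equilibrium: 122 − 0.005Q = 64.5 + 0.02Q → Q* = 2300, P* = 110.5.
At the ceiling P = 87.28, quantity supplied = (87.28 − 64.5)/0.02 = 1139.
Willingness to pay at Q' = 1139: 122 − 0.005·1139 = 116.305.
ΔQ = 2300 − 1139 = 1161; wedge = 116.305 − 87.28 = 29.025.
Welfare loss = ½ × 1161 × 29.025 = $16849.01 thousand.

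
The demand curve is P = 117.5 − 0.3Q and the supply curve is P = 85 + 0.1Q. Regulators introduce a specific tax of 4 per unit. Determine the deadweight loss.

Competitive equilibrium: 117.5 − 0.3Q = 85 + 0.1Q → Q* = 81.25, P* = 93.125.
With the tax, the buyer price exceeds the seller price by 4: (117.5 − 0.3Q) − (85 + 0.1Q) = 4 → Q' = 71.25.
ΔQ = 81.25 − 71.25 = 10; the wedge equals the tax, 4.
Deadweight loss = ½ × 10 × 4 = 20.

20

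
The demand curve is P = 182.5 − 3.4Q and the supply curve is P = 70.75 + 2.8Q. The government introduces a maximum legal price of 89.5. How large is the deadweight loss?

Competitive equilibrium: 182.5 − 3.4Q = 70.75 + 2.8Q → Q* = 18.0242, P* = 121.2177.
At the ceiling P = 89.5, quantity supplied = (89.5 − 70.75)/2.8 = 6.6964.
Willingness to pay at Q' = 6.6964: 182.5 − 3.4·6.6964 = 159.7322.
ΔQ = 18.0242 − 6.6964 = 11.3278; wedge = 159.7322 − 89.5 = 70.2322.
Deadweight loss = ½ × 11.3278 × 70.2322 = 397.79.

397.79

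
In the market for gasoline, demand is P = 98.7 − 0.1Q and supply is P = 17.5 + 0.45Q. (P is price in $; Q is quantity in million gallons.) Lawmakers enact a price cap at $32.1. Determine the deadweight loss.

$3649.02 million

Competitive equilibrium: 98.7 − 0.1Q = 17.5 + 0.45Q → Q* = 147.63636, P* = 83.93636.
At the ceiling P = 32.1, quantity supplied = (32.1 − 17.5)/0.45 = 32.44444.
Willingness to pay at Q' = 32.44444: 98.7 − 0.1·32.44444 = 95.45556.
ΔQ = 147.63636 − 32.44444 = 115.19192; wedge = 95.45556 − 32.1 = 63.35556.
Welfare loss = ½ × 115.19192 × 63.35556 = $3649.02 million.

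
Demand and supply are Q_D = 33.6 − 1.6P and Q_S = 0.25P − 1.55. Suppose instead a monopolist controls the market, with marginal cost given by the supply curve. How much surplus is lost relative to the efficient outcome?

0.34

In inverse form: demand P = 21 − 0.625Q, supply P = 6.2 + 4Q.
Competitive equilibrium: 21 − 0.625Q = 6.2 + 4Q → Q* = 3.2, P* = 19.
Marginal revenue: MR = 21 − 1.25Q. Set MR = MC: 21 − 1.25Q = 6.2 + 4Q → Q_m = 2.819.
Price P_m = 21 − 0.625·2.819 = 19.2381; MC(Q_m) = 6.2 + 4·2.819 = 17.476.
Competitive Q* = 3.2, so ΔQ = 0.381; wedge = 19.2381 − 17.476 = 1.7621.
Deadweight loss = ½ × 0.381 × 1.7621 = 0.34.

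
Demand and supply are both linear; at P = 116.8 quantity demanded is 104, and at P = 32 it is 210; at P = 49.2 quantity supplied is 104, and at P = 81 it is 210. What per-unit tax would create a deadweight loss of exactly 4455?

Demand slope = (32 − 116.8)/(210 − 104) = −0.8, so P = 200 − 0.8Q.
Supply slope = (81 − 49.2)/(210 − 104) = 0.3, so P = 18 + 0.3Q.
Competitive equilibrium: 200 − 0.8Q = 18 + 0.3Q → Q* = 165.4545, P* = 67.6364.
A tax t gives ΔQ = t/1.1 and wedge t, so DWL = t²/2.2.
t²/2.2 = 4455 → t² = 9801 → t = 99.

99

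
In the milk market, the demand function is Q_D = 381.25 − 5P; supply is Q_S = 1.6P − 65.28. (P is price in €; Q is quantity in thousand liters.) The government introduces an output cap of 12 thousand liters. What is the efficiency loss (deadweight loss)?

€395.64 thousand

In inverse form: demand P = 76.25 − 0.2Q, supply P = 40.8 + 0.625Q.
Competitive equilibrium: 76.25 − 0.2Q = 40.8 + 0.625Q → Q* = 42.9697, P* = 67.6561.
At Q = 12: demand price = 76.25 − 0.2·12 = 73.85; supply price = 40.8 + 0.625·12 = 48.3.
ΔQ = 42.9697 − 12 = 30.9697; wedge = 73.85 − 48.3 = 25.55.
The triangle = ½ × 30.9697 × 25.55 = €395.64 thousand.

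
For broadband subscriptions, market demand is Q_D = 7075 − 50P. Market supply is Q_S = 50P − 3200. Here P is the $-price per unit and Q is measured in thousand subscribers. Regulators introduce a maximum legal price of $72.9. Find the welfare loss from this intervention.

$44551.125 thousand

In inverse form: demand P = 141.5 − 0.02Q, supply P = 64 + 0.02Q.
Competitive equilibrium: 141.5 − 0.02Q = 64 + 0.02Q → Q* = 1937.5, P* = 102.75.
At the ceiling P = 72.9, quantity supplied = (72.9 − 64)/0.02 = 445.
Willingness to pay at Q' = 445: 141.5 − 0.02·445 = 132.6.
ΔQ = 1937.5 − 445 = 1492.5; wedge = 132.6 − 72.9 = 59.7.
Deadweight loss = ½ × 1492.5 × 59.7 = $44551.125 thousand.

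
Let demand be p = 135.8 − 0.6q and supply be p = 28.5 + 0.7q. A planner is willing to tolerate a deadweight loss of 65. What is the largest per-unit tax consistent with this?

Competitive equilibrium: 135.8 − 0.6q = 28.5 + 0.7q → q* = 82.5385, p* = 86.2769.
A tax t gives Δq = t/1.3 and wedge t, so DWL = t²/2.6.
t²/2.6 = 65 → t² = 169 → t = 13.

13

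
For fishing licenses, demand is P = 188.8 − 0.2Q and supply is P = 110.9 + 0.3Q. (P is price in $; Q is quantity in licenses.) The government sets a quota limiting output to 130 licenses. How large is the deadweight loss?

$166.41

Competitive equilibrium: 188.8 − 0.2Q = 110.9 + 0.3Q → Q* = 155.8, P* = 157.64.
At Q = 130: demand price = 188.8 − 0.2·130 = 162.8; supply price = 110.9 + 0.3·130 = 149.9.
ΔQ = 155.8 − 130 = 25.8; wedge = 162.8 − 149.9 = 12.9.
Deadweight loss = ½ × 25.8 × 12.9 = $166.41.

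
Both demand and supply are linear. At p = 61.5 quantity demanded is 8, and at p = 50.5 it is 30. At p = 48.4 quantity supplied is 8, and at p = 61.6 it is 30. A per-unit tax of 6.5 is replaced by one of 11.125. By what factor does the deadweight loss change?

Demand slope = (50.5 − 61.5)/(30 − 8) = −0.5, so p = 65.5 − 0.5q.
Supply slope = (61.6 − 48.4)/(30 − 8) = 0.6, so p = 43.6 + 0.6q.
Competitive equilibrium: 65.5 − 0.5q = 43.6 + 0.6q → q* = 19.9091, p* = 55.5455.
For a per-unit tax t: Δq = t/1.1, so DWL = ½·t·(t/1.1) = t²/2.2.
At t = 6.5: DWL = 19.205. At t = 11.125: DWL = 56.257.
Ratio = (11.125/6.5)² = 2.929.

2.929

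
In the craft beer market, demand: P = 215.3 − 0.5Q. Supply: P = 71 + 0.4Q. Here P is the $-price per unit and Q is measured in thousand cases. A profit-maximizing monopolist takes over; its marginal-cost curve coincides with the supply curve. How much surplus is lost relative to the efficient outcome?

$1475.52 thousand

Competitive equilibrium: 215.3 − 0.5Q = 71 + 0.4Q → Q* = 160.3333, P* = 135.1333.
Marginal revenue: MR = 215.3 − Q. Set MR = MC: 215.3 − Q = 71 + 0.4Q → Q_m = 103.0714.
Price P_m = 215.3 − 0.5·103.0714 = 163.7643; MC(Q_m) = 71 + 0.4·103.0714 = 112.2286.
Competitive Q* = 160.3333, so ΔQ = 57.2619; wedge = 163.7643 − 112.2286 = 51.5357.
The triangle = ½ × 57.2619 × 51.5357 = $1475.52 thousand.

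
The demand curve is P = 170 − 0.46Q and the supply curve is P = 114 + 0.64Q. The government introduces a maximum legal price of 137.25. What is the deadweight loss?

116.93

Competitive equilibrium: 170 − 0.46Q = 114 + 0.64Q → Q* = 50.9091, P* = 146.5818.
At the ceiling P = 137.25, quantity supplied = (137.25 − 114)/0.64 = 36.3281.
Willingness to pay at Q' = 36.3281: 170 − 0.46·36.3281 = 153.2891.
ΔQ = 50.9091 − 36.3281 = 14.581; wedge = 153.2891 − 137.25 = 16.0391.
The triangle = ½ × 14.581 × 16.0391 = 116.93.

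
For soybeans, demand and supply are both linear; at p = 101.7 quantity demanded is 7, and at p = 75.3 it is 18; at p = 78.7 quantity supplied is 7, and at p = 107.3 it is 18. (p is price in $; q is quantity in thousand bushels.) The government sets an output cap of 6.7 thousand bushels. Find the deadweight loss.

$60.025 thousand

Demand slope = (75.3 − 101.7)/(18 − 7) = −2.4, so p = 118.5 − 2.4q.
Supply slope = (107.3 − 78.7)/(18 − 7) = 2.6, so p = 60.5 + 2.6q.
Competitive equilibrium: 118.5 − 2.4q = 60.5 + 2.6q → q* = 11.6, p* = 90.66.
At q = 6.7: demand price = 118.5 − 2.4·6.7 = 102.42; supply price = 60.5 + 2.6·6.7 = 77.92.
Δq = 11.6 − 6.7 = 4.9; wedge = 102.42 − 77.92 = 24.5.
Deadweight loss = ½ × 4.9 × 24.5 = $60.025 thousand.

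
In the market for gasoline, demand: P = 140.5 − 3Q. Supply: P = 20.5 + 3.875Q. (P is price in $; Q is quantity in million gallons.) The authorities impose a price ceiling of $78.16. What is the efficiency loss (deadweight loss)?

Competitive equilibrium: 140.5 − 3Q = 20.5 + 3.875Q → Q* = 17.4545, P* = 88.1364.
At the ceiling P = 78.16, quantity supplied = (78.16 − 20.5)/3.875 = 14.88.
Willingness to pay at Q' = 14.88: 140.5 − 3·14.88 = 95.86.
ΔQ = 17.4545 − 14.88 = 2.5745; wedge = 95.86 − 78.16 = 17.7.
Deadweight loss = ½ × 2.5745 × 17.7 = $22.78 million.

$22.78 million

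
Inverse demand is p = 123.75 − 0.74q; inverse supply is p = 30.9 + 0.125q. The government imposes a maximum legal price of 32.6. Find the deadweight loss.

3800.54

Competitive equilibrium: 123.75 − 0.74q = 30.9 + 0.125q → q* = 107.341, p* = 44.3176.
At the ceiling p = 32.6, quantity supplied = (32.6 − 30.9)/0.125 = 13.6.
Willingness to pay at q' = 13.6: 123.75 − 0.74·13.6 = 113.686.
Δq = 107.341 − 13.6 = 93.741; wedge = 113.686 − 32.6 = 81.086.
Welfare loss = ½ × 93.741 × 81.086 = 3800.54.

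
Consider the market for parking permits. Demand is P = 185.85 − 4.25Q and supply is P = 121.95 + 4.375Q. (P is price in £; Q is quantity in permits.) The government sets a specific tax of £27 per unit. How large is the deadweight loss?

£42.26

Competitive equilibrium: 185.85 − 4.25Q = 121.95 + 4.375Q → Q* = 7.4087, P* = 154.363.
With the tax, the buyer price exceeds the seller price by 27: (185.85 − 4.25Q) − (121.95 + 4.375Q) = 27 → Q' = 4.2783.
ΔQ = 7.4087 − 4.2783 = 3.1304; the wedge equals the tax, 27.
DWL = ½ × 3.1304 × 27 = £42.26.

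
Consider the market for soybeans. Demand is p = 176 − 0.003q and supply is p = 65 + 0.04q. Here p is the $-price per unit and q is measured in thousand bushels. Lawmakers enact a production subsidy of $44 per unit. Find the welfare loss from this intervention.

$22511.63 thousand

Competitive equilibrium: 176 − 0.003q = 65 + 0.04q → q* = 2581.3953, p* = 168.2558.
The subsidy lowers effective supply by 44: p = 21 + 0.04q.
New quantity: 176 − 0.003q = 21 + 0.04q → q' = 3604.6512.
Overproduction Δq = 3604.6512 − 2581.3953 = 1023.2559; wedge = subsidy = 44.
Welfare loss = ½ × 1023.2559 × 44 = $22511.63 thousand.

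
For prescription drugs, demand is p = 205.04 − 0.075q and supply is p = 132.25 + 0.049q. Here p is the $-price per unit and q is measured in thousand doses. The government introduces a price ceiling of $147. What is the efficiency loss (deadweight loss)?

$5071.20 thousand

Competitive equilibrium: 205.04 − 0.075q = 132.25 + 0.049q → q* = 587.0161, p* = 161.0138.
At the ceiling p = 147, quantity supplied = (147 − 132.25)/0.049 = 301.0204.
Willingness to pay at q' = 301.0204: 205.04 − 0.075·301.0204 = 182.4635.
Δq = 587.0161 − 301.0204 = 285.9957; wedge = 182.4635 − 147 = 35.4635.
Welfare loss = ½ × 285.9957 × 35.4635 = $5071.20 thousand.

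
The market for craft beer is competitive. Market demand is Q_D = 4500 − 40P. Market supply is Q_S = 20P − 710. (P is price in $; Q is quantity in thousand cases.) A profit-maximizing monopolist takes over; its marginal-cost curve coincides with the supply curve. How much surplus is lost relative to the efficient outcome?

In inverse form: demand P = 112.5 − 0.025Q, supply P = 35.5 + 0.05Q.
Competitive equilibrium: 112.5 − 0.025Q = 35.5 + 0.05Q → Q* = 1026.6667, P* = 86.8333.
Marginal revenue: MR = 112.5 − 0.05Q. Set MR = MC: 112.5 − 0.05Q = 35.5 + 0.05Q → Q_m = 770.
Price P_m = 112.5 − 0.025·770 = 93.25; MC(Q_m) = 35.5 + 0.05·770 = 74.
Competitive Q* = 1026.6667, so ΔQ = 256.6667; wedge = 93.25 − 74 = 19.25.
Deadweight loss = ½ × 256.6667 × 19.25 = $2470.42 thousand.

$2470.42 thousand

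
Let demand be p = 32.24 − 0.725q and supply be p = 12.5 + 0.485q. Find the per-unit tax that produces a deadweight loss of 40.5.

9.9

Competitive equilibrium: 32.24 − 0.725q = 12.5 + 0.485q → q* = 16.314, p* = 20.4123.
A tax t gives Δq = t/1.21 and wedge t, so DWL = t²/2.42.
t²/2.42 = 40.5 → t² = 98.01 → t = 9.9.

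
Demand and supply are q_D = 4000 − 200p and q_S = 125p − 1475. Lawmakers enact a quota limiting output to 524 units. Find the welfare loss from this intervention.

In inverse form: demand p = 20 − 0.005q, supply p = 11.8 + 0.008q.
Competitive equilibrium: 20 − 0.005q = 11.8 + 0.008q → q* = 630.7692, p* = 16.8462.
At q = 524: demand price = 20 − 0.005·524 = 17.38; supply price = 11.8 + 0.008·524 = 15.992.
Δq = 630.7692 − 524 = 106.7692; wedge = 17.38 − 15.992 = 1.388.
Welfare loss = ½ × 106.7692 × 1.388 = 74.10.

74.10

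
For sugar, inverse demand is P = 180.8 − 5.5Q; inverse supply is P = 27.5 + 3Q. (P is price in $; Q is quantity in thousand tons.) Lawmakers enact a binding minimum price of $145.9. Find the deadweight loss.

Competitive equilibrium: 180.8 − 5.5Q = 27.5 + 3Q → Q* = 18.0353, P* = 81.6059.
At the floor P = 145.9, quantity demanded = (180.8 − 145.9)/5.5 = 6.3455.
Sellers' marginal cost at Q' = 6.3455: 27.5 + 3·6.3455 = 46.5365.
ΔQ = 18.0353 − 6.3455 = 11.6898; wedge = 145.9 − 46.5365 = 99.3635.
DWL = ½ × 11.6898 × 99.3635 = $580.77 thousand.

$580.77 thousand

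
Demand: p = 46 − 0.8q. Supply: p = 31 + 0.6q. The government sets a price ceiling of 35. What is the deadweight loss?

11.47

Competitive equilibrium: 46 − 0.8q = 31 + 0.6q → q* = 10.7143, p* = 37.4286.
At the ceiling p = 35, quantity supplied = (35 − 31)/0.6 = 6.6667.
Willingness to pay at q' = 6.6667: 46 − 0.8·6.6667 = 40.6666.
Δq = 10.7143 − 6.6667 = 4.0476; wedge = 40.6666 − 35 = 5.6666.
DWL = ½ × 4.0476 × 5.6666 = 11.47.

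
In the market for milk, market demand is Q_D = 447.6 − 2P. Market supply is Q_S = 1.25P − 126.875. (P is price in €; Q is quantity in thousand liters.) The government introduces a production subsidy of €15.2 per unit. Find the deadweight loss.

€88.86 thousand

In inverse form: demand P = 223.8 − 0.5Q, supply P = 101.5 + 0.8Q.
Competitive equilibrium: 223.8 − 0.5Q = 101.5 + 0.8Q → Q* = 94.0769, P* = 176.7615.
The subsidy lowers effective supply by 15.2: P = 86.3 + 0.8Q.
New quantity: 223.8 − 0.5Q = 86.3 + 0.8Q → Q' = 105.7692.
Overproduction ΔQ = 105.7692 − 94.0769 = 11.6923; wedge = subsidy = 15.2.
DWL = ½ × 11.6923 × 15.2 = €88.86 thousand.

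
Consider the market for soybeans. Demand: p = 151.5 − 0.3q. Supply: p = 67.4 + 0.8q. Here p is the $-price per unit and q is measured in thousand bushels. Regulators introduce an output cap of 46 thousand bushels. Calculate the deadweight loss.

$510.11 thousand

Competitive equilibrium: 151.5 − 0.3q = 67.4 + 0.8q → q* = 76.4545, p* = 128.5636.
At q = 46: demand price = 151.5 − 0.3·46 = 137.7; supply price = 67.4 + 0.8·46 = 104.2.
Δq = 76.4545 − 46 = 30.4545; wedge = 137.7 − 104.2 = 33.5.
The triangle = ½ × 30.4545 × 33.5 = $510.11 thousand.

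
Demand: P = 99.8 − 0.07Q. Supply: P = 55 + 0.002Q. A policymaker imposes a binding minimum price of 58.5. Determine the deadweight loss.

37.38

Competitive equilibrium: 99.8 − 0.07Q = 55 + 0.002Q → Q* = 622.2222, P* = 56.2444.
At the floor P = 58.5, quantity demanded = (99.8 − 58.5)/0.07 = 590.
Sellers' marginal cost at Q' = 590: 55 + 0.002·590 = 56.18.
ΔQ = 622.2222 − 590 = 32.2222; wedge = 58.5 − 56.18 = 2.32.
Deadweight loss = ½ × 32.2222 × 2.32 = 37.38.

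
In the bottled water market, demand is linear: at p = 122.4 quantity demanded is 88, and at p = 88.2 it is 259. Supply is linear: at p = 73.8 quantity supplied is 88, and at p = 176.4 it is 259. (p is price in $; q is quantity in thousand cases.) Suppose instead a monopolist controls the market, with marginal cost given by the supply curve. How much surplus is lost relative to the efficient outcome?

$354.025 thousand

Demand slope = (88.2 − 122.4)/(259 − 88) = −0.2, so p = 140 − 0.2q.
Supply slope = (176.4 − 73.8)/(259 − 88) = 0.6, so p = 21 + 0.6q.
Competitive equilibrium: 140 − 0.2q = 21 + 0.6q → q* = 148.75, p* = 110.25.
Marginal revenue: MR = 140 − 0.4q. Set MR = MC: 140 − 0.4q = 21 + 0.6q → q_m = 119.
Price p_m = 140 − 0.2·119 = 116.2; MC(q_m) = 21 + 0.6·119 = 92.4.
Competitive q* = 148.75, so Δq = 29.75; wedge = 116.2 − 92.4 = 23.8.
DWL = ½ × 29.75 × 23.8 = $354.025 thousand.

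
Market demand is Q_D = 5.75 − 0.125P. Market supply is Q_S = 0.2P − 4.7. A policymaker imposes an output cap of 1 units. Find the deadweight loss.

In inverse form: demand P = 46 − 8Q, supply P = 23.5 + 5Q.
Competitive equilibrium: 46 − 8Q = 23.5 + 5Q → Q* = 1.7308, P* = 32.1538.
At Q = 1: demand price = 46 − 8·1 = 38; supply price = 23.5 + 5·1 = 28.5.
ΔQ = 1.7308 − 1 = 0.7308; wedge = 38 − 28.5 = 9.5.
Welfare loss = ½ × 0.7308 × 9.5 = 3.47.

3.47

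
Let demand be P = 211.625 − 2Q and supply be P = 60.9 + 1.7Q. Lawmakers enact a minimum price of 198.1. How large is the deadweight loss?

2135.33

Competitive equilibrium: 211.625 − 2Q = 60.9 + 1.7Q → Q* = 40.7365, P* = 130.152.
At the floor P = 198.1, quantity demanded = (211.625 − 198.1)/2 = 6.7625.
Sellers' marginal cost at Q' = 6.7625: 60.9 + 1.7·6.7625 = 72.3963.
ΔQ = 40.7365 − 6.7625 = 33.974; wedge = 198.1 − 72.3963 = 125.7037.
Deadweight loss = ½ × 33.974 × 125.7037 = 2135.33.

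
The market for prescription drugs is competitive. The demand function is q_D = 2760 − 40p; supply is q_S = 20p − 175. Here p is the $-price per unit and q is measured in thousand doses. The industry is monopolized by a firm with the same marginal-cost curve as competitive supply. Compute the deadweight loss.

In inverse form: demand p = 69 − 0.025q, supply p = 8.75 + 0.05q.
Competitive equilibrium: 69 − 0.025q = 8.75 + 0.05q → q* = 803.3333, p* = 48.9167.
Marginal revenue: MR = 69 − 0.05q. Set MR = MC: 69 − 0.05q = 8.75 + 0.05q → q_m = 602.5.
Price p_m = 69 − 0.025·602.5 = 53.9375; MC(q_m) = 8.75 + 0.05·602.5 = 38.875.
Competitive q* = 803.3333, so Δq = 200.8333; wedge = 53.9375 − 38.875 = 15.0625.
Deadweight loss = ½ × 200.8333 × 15.0625 = $1512.53 thousand.

$1512.53 thousand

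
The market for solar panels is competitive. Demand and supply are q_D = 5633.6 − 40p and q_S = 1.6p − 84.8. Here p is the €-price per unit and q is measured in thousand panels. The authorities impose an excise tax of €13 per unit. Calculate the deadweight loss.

€130 thousand

In inverse form: demand p = 140.84 − 0.025q, supply p = 53 + 0.625q.
Competitive equilibrium: 140.84 − 0.025q = 53 + 0.625q → q* = 135.1385, p* = 137.4615.
With the tax, the buyer price exceeds the seller price by 13: (140.84 − 0.025q) − (53 + 0.625q) = 13 → q' = 115.1385.
Δq = 135.1385 − 115.1385 = 20; the wedge equals the tax, 13.
DWL = ½ × 20 × 13 = €130 thousand.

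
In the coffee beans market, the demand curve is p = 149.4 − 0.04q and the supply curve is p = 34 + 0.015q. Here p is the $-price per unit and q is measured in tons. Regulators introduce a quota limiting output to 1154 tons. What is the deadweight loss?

$24515.68

Competitive equilibrium: 149.4 − 0.04q = 34 + 0.015q → q* = 2098.1818, p* = 65.4727.
At q = 1154: demand price = 149.4 − 0.04·1154 = 103.24; supply price = 34 + 0.015·1154 = 51.31.
Δq = 2098.1818 − 1154 = 944.1818; wedge = 103.24 − 51.31 = 51.93.
Welfare loss = ½ × 944.1818 × 51.93 = $24515.68.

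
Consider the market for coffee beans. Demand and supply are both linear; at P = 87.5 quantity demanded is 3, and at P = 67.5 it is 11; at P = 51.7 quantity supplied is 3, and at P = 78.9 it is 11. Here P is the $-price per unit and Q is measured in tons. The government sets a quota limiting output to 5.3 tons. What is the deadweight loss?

$41.88

Demand slope = (67.5 − 87.5)/(11 − 3) = −2.5, so P = 95 − 2.5Q.
Supply slope = (78.9 − 51.7)/(11 − 3) = 3.4, so P = 41.5 + 3.4Q.
Competitive equilibrium: 95 − 2.5Q = 41.5 + 3.4Q → Q* = 9.0678, P* = 72.3305.
At Q = 5.3: demand price = 95 − 2.5·5.3 = 81.75; supply price = 41.5 + 3.4·5.3 = 59.52.
ΔQ = 9.0678 − 5.3 = 3.7678; wedge = 81.75 − 59.52 = 22.23.
Welfare loss = ½ × 3.7678 × 22.23 = $41.88.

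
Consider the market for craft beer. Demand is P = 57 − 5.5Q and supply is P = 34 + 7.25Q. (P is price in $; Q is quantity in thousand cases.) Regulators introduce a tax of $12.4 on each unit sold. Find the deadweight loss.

$6.03 thousand

Competitive equilibrium: 57 − 5.5Q = 34 + 7.25Q → Q* = 1.8039, P* = 47.0784.
With the tax, the buyer price exceeds the seller price by 12.4: (57 − 5.5Q) − (34 + 7.25Q) = 12.4 → Q' = 0.8314.
ΔQ = 1.8039 − 0.8314 = 0.9725; the wedge equals the tax, 12.4.
Deadweight loss = ½ × 0.9725 × 12.4 = $6.03 thousand.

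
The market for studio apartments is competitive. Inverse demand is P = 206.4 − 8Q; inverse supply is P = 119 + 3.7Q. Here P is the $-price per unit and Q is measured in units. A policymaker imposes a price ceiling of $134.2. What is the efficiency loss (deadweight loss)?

$66.12

Competitive equilibrium: 206.4 − 8Q = 119 + 3.7Q → Q* = 7.4701, P* = 146.6393.
At the ceiling P = 134.2, quantity supplied = (134.2 − 119)/3.7 = 4.1081.
Willingness to pay at Q' = 4.1081: 206.4 − 8·4.1081 = 173.5352.
ΔQ = 7.4701 − 4.1081 = 3.362; wedge = 173.5352 − 134.2 = 39.3352.
DWL = ½ × 3.362 × 39.3352 = $66.12.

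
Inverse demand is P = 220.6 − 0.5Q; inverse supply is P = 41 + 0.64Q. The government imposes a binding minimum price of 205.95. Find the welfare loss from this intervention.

Competitive equilibrium: 220.6 − 0.5Q = 41 + 0.64Q → Q* = 157.5439, P* = 141.8281.
At the floor P = 205.95, quantity demanded = (220.6 − 205.95)/0.5 = 29.3.
Sellers' marginal cost at Q' = 29.3: 41 + 0.64·29.3 = 59.752.
ΔQ = 157.5439 − 29.3 = 128.2439; wedge = 205.95 − 59.752 = 146.198.
The triangle = ½ × 128.2439 × 146.198 = 9374.50.

9374.50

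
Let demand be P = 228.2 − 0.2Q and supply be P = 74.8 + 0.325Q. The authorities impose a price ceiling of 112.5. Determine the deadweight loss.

Competitive equilibrium: 228.2 − 0.2Q = 74.8 + 0.325Q → Q* = 292.1905, P* = 169.7619.
At the ceiling P = 112.5, quantity supplied = (112.5 − 74.8)/0.325 = 116.
Willingness to pay at Q' = 116: 228.2 − 0.2·116 = 205.
ΔQ = 292.1905 − 116 = 176.1905; wedge = 205 − 112.5 = 92.5.
The triangle = ½ × 176.1905 × 92.5 = 8148.81.

8148.81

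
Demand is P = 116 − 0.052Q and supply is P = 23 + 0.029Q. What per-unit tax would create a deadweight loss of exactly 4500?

Competitive equilibrium: 116 − 0.052Q = 23 + 0.029Q → Q* = 1148.1481, P* = 56.2963.
A tax t gives ΔQ = t/0.081 and wedge t, so DWL = t²/0.162.
t²/0.162 = 4500 → t² = 729 → t = 27.

27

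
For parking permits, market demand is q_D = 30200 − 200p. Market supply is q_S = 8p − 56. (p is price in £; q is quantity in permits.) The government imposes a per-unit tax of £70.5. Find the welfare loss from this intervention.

In inverse form: demand p = 151 − 0.005q, supply p = 7 + 0.125q.
Competitive equilibrium: 151 − 0.005q = 7 + 0.125q → q* = 1107.6923, p* = 145.4615.
With the tax, the buyer price exceeds the seller price by 70.5: (151 − 0.005q) − (7 + 0.125q) = 70.5 → q' = 565.3846.
Δq = 1107.6923 − 565.3846 = 542.3077; the wedge equals the tax, 70.5.
Deadweight loss = ½ × 542.3077 × 70.5 = £19116.35.

£19116.35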